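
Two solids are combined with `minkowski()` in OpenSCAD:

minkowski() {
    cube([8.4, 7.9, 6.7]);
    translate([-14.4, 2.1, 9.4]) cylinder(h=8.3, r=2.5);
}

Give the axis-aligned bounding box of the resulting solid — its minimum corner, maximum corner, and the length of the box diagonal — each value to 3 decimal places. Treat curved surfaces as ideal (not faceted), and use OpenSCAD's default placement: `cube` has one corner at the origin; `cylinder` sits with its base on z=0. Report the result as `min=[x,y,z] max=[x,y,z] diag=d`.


A = translate([-14.4, 2.1, 9.4]) cylinder(h=8.3, r=2.5) → bbox [-16.9,-0.4,9.4] .. [-11.9,4.6,17.7]
B = cube([8.4, 7.9, 6.7]) → bbox [0,0,0] .. [8.4,7.9,6.7]
lo = A.lo+B.lo = [-16.9+0, -0.4+0, 9.4+0] = [-16.900,-0.400,9.400]
hi = A.hi+B.hi = [-11.9+8.4, 4.6+7.9, 17.7+6.7] = [-3.500,12.500,24.400]
diag = √(13.4²+12.9²+15²) = √570.97 = 23.895

min=[-16.900,-0.400,9.400] max=[-3.500,12.500,24.400] diag=23.895


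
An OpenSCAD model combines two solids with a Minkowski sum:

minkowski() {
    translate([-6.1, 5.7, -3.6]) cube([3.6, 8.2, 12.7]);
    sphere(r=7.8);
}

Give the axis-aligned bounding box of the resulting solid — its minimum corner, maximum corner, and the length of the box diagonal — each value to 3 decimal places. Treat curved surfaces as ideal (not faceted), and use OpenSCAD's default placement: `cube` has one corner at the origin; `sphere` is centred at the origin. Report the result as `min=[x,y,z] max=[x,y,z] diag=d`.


min=[-13.900,-2.100,-11.400] max=[5.300,21.700,16.900] diag=41.665

A = translate([-6.1, 5.7, -3.6]) cube([3.6, 8.2, 12.7]) → bbox [-6.1,5.7,-3.6] .. [-2.5,13.9,9.1]
B = sphere(r=7.8) → bbox [-7.8,-7.8,-7.8] .. [7.8,7.8,7.8]
lo = A.lo+B.lo = [-6.1-7.8, 5.7-7.8, -3.6-7.8] = [-13.900,-2.100,-11.400]
hi = A.hi+B.hi = [-2.5+7.8, 13.9+7.8, 9.1+7.8] = [5.300,21.700,16.900]
diag = √(19.2²+23.8²+28.3²) = √1735.97 = 41.665


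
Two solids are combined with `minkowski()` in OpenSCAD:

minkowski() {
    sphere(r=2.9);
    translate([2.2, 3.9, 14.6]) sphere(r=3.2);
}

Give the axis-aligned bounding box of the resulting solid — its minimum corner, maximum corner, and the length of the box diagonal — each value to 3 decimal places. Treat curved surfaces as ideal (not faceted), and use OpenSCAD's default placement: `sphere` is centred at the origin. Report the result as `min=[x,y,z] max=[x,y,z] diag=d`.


A = translate([2.2, 3.9, 14.6]) sphere(r=3.2) → bbox [-1,0.7,11.4] .. [5.4,7.1,17.8]
B = sphere(r=2.9) → bbox [-2.9,-2.9,-2.9] .. [2.9,2.9,2.9]
lo = A.lo+B.lo = [-1-2.9, 0.7-2.9, 11.4-2.9] = [-3.900,-2.200,8.500]
hi = A.hi+B.hi = [5.4+2.9, 7.1+2.9, 17.8+2.9] = [8.300,10.000,20.700]
diag = √(12.2²+12.2²+12.2²) = √446.52 = 21.131

min=[-3.900,-2.200,8.500] max=[8.300,10.000,20.700] diag=21.131


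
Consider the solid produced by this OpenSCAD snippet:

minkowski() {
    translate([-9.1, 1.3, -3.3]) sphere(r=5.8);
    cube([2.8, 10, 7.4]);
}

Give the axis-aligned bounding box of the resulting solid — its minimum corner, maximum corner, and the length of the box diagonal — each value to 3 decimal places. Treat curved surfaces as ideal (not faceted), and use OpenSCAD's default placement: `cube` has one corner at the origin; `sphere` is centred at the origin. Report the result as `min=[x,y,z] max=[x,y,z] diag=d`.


A = translate([-9.1, 1.3, -3.3]) sphere(r=5.8) → bbox [-14.9,-4.5,-9.1] .. [-3.3,7.1,2.5]
B = cube([2.8, 10, 7.4]) → bbox [0,0,0] .. [2.8,10,7.4]
lo = A.lo+B.lo = [-14.9+0, -4.5+0, -9.1+0] = [-14.900,-4.500,-9.100]
hi = A.hi+B.hi = [-3.3+2.8, 7.1+10, 2.5+7.4] = [-0.500,17.100,9.900]
diag = √(14.4²+21.6²+19²) = √1034.92 = 32.170

min=[-14.900,-4.500,-9.100] max=[-0.500,17.100,9.900] diag=32.170


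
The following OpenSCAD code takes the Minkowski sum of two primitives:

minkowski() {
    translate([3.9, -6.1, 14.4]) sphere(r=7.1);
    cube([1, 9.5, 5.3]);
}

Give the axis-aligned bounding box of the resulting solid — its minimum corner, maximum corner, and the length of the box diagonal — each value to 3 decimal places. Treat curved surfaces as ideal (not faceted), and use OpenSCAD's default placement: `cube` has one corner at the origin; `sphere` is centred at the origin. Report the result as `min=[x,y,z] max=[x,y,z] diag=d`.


min=[-3.200,-13.200,7.300] max=[12.000,10.500,26.800] diag=34.249

A = translate([3.9, -6.1, 14.4]) sphere(r=7.1) → bbox [-3.2,-13.2,7.3] .. [11,1,21.5]
B = cube([1, 9.5, 5.3]) → bbox [0,0,0] .. [1,9.5,5.3]
lo = A.lo+B.lo = [-3.2+0, -13.2+0, 7.3+0] = [-3.200,-13.200,7.300]
hi = A.hi+B.hi = [11+1, 1+9.5, 21.5+5.3] = [12.000,10.500,26.800]
diag = √(15.2²+23.7²+19.5²) = √1172.98 = 34.249


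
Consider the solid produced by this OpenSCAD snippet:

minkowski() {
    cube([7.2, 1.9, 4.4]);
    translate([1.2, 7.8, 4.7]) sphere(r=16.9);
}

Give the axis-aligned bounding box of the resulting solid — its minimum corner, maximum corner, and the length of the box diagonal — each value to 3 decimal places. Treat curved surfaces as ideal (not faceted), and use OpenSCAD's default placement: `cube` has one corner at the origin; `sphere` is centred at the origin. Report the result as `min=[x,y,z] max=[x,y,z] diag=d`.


A = translate([1.2, 7.8, 4.7]) sphere(r=16.9) → bbox [-15.7,-9.1,-12.2] .. [18.1,24.7,21.6]
B = cube([7.2, 1.9, 4.4]) → bbox [0,0,0] .. [7.2,1.9,4.4]
lo = A.lo+B.lo = [-15.7+0, -9.1+0, -12.2+0] = [-15.700,-9.100,-12.200]
hi = A.hi+B.hi = [18.1+7.2, 24.7+1.9, 21.6+4.4] = [25.300,26.600,26.000]
diag = √(41²+35.7²+38.2²) = √4414.73 = 66.443

min=[-15.700,-9.100,-12.200] max=[25.300,26.600,26.000] diag=66.443


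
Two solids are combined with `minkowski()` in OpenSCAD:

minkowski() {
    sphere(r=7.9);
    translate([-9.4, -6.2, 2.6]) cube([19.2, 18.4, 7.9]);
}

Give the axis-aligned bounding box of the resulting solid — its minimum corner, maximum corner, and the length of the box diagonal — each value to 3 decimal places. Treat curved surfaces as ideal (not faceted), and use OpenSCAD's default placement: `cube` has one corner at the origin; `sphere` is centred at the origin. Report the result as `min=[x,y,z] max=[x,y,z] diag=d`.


min=[-17.300,-14.100,-5.300] max=[17.700,20.100,18.400] diag=54.372

A = translate([-9.4, -6.2, 2.6]) cube([19.2, 18.4, 7.9]) → bbox [-9.4,-6.2,2.6] .. [9.8,12.2,10.5]
B = sphere(r=7.9) → bbox [-7.9,-7.9,-7.9] .. [7.9,7.9,7.9]
lo = A.lo+B.lo = [-9.4-7.9, -6.2-7.9, 2.6-7.9] = [-17.300,-14.100,-5.300]
hi = A.hi+B.hi = [9.8+7.9, 12.2+7.9, 10.5+7.9] = [17.700,20.100,18.400]
diag = √(35²+34.2²+23.7²) = √2956.33 = 54.372


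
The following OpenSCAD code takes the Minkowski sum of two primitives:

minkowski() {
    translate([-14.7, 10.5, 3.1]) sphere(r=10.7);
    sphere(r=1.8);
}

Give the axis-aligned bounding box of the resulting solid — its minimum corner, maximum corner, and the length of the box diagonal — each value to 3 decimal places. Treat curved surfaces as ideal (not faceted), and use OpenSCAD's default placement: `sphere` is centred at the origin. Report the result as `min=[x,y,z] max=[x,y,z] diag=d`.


A = translate([-14.7, 10.5, 3.1]) sphere(r=10.7) → bbox [-25.4,-0.2,-7.6] .. [-4,21.2,13.8]
B = sphere(r=1.8) → bbox [-1.8,-1.8,-1.8] .. [1.8,1.8,1.8]
lo = A.lo+B.lo = [-25.4-1.8, -0.2-1.8, -7.6-1.8] = [-27.200,-2.000,-9.400]
hi = A.hi+B.hi = [-4+1.8, 21.2+1.8, 13.8+1.8] = [-2.200,23.000,15.600]
diag = √(25²+25²+25²) = √1875 = 43.301

min=[-27.200,-2.000,-9.400] max=[-2.200,23.000,15.600] diag=43.301


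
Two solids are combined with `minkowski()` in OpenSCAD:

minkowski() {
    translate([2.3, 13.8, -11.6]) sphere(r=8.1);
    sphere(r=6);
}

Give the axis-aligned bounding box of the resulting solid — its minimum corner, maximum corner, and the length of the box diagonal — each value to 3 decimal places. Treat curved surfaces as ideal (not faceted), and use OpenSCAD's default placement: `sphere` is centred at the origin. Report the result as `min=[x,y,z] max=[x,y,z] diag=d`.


A = translate([2.3, 13.8, -11.6]) sphere(r=8.1) → bbox [-5.8,5.7,-19.7] .. [10.4,21.9,-3.5]
B = sphere(r=6) → bbox [-6,-6,-6] .. [6,6,6]
lo = A.lo+B.lo = [-5.8-6, 5.7-6, -19.7-6] = [-11.800,-0.300,-25.700]
hi = A.hi+B.hi = [10.4+6, 21.9+6, -3.5+6] = [16.400,27.900,2.500]
diag = √(28.2²+28.2²+28.2²) = √2385.72 = 48.844

min=[-11.800,-0.300,-25.700] max=[16.400,27.900,2.500] diag=48.844


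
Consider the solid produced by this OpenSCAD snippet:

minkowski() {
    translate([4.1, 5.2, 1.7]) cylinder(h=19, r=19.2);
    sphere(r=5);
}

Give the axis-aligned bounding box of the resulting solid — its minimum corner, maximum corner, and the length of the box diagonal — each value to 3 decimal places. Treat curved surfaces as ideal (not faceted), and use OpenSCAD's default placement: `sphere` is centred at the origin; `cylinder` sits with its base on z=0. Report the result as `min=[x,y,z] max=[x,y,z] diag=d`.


min=[-20.100,-19.000,-3.300] max=[28.300,29.400,25.700] diag=74.338

A = translate([4.1, 5.2, 1.7]) cylinder(h=19, r=19.2) → bbox [-15.1,-14,1.7] .. [23.3,24.4,20.7]
B = sphere(r=5) → bbox [-5,-5,-5] .. [5,5,5]
lo = A.lo+B.lo = [-15.1-5, -14-5, 1.7-5] = [-20.100,-19.000,-3.300]
hi = A.hi+B.hi = [23.3+5, 24.4+5, 20.7+5] = [28.300,29.400,25.700]
diag = √(48.4²+48.4²+29²) = √5526.12 = 74.338


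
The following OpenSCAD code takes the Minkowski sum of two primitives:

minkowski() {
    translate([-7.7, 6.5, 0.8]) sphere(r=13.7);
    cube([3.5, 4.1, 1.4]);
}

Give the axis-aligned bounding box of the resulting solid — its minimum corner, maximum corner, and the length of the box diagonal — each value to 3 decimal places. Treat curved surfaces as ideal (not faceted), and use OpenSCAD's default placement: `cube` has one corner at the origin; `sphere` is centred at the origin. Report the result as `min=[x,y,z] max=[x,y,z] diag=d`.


min=[-21.400,-7.200,-12.900] max=[9.500,24.300,15.900] diag=52.693

A = translate([-7.7, 6.5, 0.8]) sphere(r=13.7) → bbox [-21.4,-7.2,-12.9] .. [6,20.2,14.5]
B = cube([3.5, 4.1, 1.4]) → bbox [0,0,0] .. [3.5,4.1,1.4]
lo = A.lo+B.lo = [-21.4+0, -7.2+0, -12.9+0] = [-21.400,-7.200,-12.900]
hi = A.hi+B.hi = [6+3.5, 20.2+4.1, 14.5+1.4] = [9.500,24.300,15.900]
diag = √(30.9²+31.5²+28.8²) = √2776.5 = 52.693


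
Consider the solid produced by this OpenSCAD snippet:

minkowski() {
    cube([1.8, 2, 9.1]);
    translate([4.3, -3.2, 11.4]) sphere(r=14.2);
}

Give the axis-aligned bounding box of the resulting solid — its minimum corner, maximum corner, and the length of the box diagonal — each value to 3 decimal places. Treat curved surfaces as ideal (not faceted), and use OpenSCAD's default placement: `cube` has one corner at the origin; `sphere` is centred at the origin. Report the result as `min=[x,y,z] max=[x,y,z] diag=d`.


A = translate([4.3, -3.2, 11.4]) sphere(r=14.2) → bbox [-9.9,-17.4,-2.8] .. [18.5,11,25.6]
B = cube([1.8, 2, 9.1]) → bbox [0,0,0] .. [1.8,2,9.1]
lo = A.lo+B.lo = [-9.9+0, -17.4+0, -2.8+0] = [-9.900,-17.400,-2.800]
hi = A.hi+B.hi = [18.5+1.8, 11+2, 25.6+9.1] = [20.300,13.000,34.700]
diag = √(30.2²+30.4²+37.5²) = √3242.45 = 56.943

min=[-9.900,-17.400,-2.800] max=[20.300,13.000,34.700] diag=56.943


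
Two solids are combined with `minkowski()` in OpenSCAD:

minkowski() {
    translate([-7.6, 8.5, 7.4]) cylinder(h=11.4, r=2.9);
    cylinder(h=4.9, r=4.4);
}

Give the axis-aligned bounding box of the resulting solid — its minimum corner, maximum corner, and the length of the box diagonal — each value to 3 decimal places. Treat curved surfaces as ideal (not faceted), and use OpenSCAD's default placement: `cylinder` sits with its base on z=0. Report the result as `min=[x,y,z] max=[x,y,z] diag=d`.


A = translate([-7.6, 8.5, 7.4]) cylinder(h=11.4, r=2.9) → bbox [-10.5,5.6,7.4] .. [-4.7,11.4,18.8]
B = cylinder(h=4.9, r=4.4) → bbox [-4.4,-4.4,0] .. [4.4,4.4,4.9]
lo = A.lo+B.lo = [-10.5-4.4, 5.6-4.4, 7.4+0] = [-14.900,1.200,7.400]
hi = A.hi+B.hi = [-4.7+4.4, 11.4+4.4, 18.8+4.9] = [-0.300,15.800,23.700]
diag = √(14.6²+14.6²+16.3²) = √692.01 = 26.306

min=[-14.900,1.200,7.400] max=[-0.300,15.800,23.700] diag=26.306


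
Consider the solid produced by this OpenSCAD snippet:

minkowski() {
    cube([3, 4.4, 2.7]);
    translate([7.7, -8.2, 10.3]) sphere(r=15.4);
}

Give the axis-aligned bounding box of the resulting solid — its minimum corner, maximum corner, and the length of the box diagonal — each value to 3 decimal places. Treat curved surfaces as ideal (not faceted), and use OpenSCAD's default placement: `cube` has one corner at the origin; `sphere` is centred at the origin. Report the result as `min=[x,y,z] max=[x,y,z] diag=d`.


A = translate([7.7, -8.2, 10.3]) sphere(r=15.4) → bbox [-7.7,-23.6,-5.1] .. [23.1,7.2,25.7]
B = cube([3, 4.4, 2.7]) → bbox [0,0,0] .. [3,4.4,2.7]
lo = A.lo+B.lo = [-7.7+0, -23.6+0, -5.1+0] = [-7.700,-23.600,-5.100]
hi = A.hi+B.hi = [23.1+3, 7.2+4.4, 25.7+2.7] = [26.100,11.600,28.400]
diag = √(33.8²+35.2²+33.5²) = √3503.73 = 59.192

min=[-7.700,-23.600,-5.100] max=[26.100,11.600,28.400] diag=59.192


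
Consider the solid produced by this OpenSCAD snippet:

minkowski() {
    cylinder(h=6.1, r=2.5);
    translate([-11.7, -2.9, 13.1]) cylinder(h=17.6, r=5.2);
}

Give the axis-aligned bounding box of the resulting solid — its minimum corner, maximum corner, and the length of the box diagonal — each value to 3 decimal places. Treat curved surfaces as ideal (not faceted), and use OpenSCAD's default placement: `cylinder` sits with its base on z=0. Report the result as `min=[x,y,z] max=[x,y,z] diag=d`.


min=[-19.400,-10.600,13.100] max=[-4.000,4.800,36.800] diag=32.187

A = translate([-11.7, -2.9, 13.1]) cylinder(h=17.6, r=5.2) → bbox [-16.9,-8.1,13.1] .. [-6.5,2.3,30.7]
B = cylinder(h=6.1, r=2.5) → bbox [-2.5,-2.5,0] .. [2.5,2.5,6.1]
lo = A.lo+B.lo = [-16.9-2.5, -8.1-2.5, 13.1+0] = [-19.400,-10.600,13.100]
hi = A.hi+B.hi = [-6.5+2.5, 2.3+2.5, 30.7+6.1] = [-4.000,4.800,36.800]
diag = √(15.4²+15.4²+23.7²) = √1036.01 = 32.187


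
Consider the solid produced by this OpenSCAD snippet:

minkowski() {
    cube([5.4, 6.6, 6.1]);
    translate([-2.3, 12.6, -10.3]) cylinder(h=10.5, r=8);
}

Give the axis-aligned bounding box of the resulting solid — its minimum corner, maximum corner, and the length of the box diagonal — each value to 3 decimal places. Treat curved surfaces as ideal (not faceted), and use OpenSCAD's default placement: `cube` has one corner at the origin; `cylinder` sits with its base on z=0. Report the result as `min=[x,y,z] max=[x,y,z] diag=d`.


A = translate([-2.3, 12.6, -10.3]) cylinder(h=10.5, r=8) → bbox [-10.3,4.6,-10.3] .. [5.7,20.6,0.2]
B = cube([5.4, 6.6, 6.1]) → bbox [0,0,0] .. [5.4,6.6,6.1]
lo = A.lo+B.lo = [-10.3+0, 4.6+0, -10.3+0] = [-10.300,4.600,-10.300]
hi = A.hi+B.hi = [5.7+5.4, 20.6+6.6, 0.2+6.1] = [11.100,27.200,6.300]
diag = √(21.4²+22.6²+16.6²) = √1244.28 = 35.274

min=[-10.300,4.600,-10.300] max=[11.100,27.200,6.300] diag=35.274


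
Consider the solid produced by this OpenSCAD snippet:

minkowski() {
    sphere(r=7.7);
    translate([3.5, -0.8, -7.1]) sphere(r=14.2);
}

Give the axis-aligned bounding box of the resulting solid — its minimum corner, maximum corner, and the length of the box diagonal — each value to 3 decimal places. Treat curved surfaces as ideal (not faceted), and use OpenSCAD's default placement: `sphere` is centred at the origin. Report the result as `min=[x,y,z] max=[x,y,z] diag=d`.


A = translate([3.5, -0.8, -7.1]) sphere(r=14.2) → bbox [-10.7,-15,-21.3] .. [17.7,13.4,7.1]
B = sphere(r=7.7) → bbox [-7.7,-7.7,-7.7] .. [7.7,7.7,7.7]
lo = A.lo+B.lo = [-10.7-7.7, -15-7.7, -21.3-7.7] = [-18.400,-22.700,-29.000]
hi = A.hi+B.hi = [17.7+7.7, 13.4+7.7, 7.1+7.7] = [25.400,21.100,14.800]
diag = √(43.8²+43.8²+43.8²) = √5755.32 = 75.864

min=[-18.400,-22.700,-29.000] max=[25.400,21.100,14.800] diag=75.864


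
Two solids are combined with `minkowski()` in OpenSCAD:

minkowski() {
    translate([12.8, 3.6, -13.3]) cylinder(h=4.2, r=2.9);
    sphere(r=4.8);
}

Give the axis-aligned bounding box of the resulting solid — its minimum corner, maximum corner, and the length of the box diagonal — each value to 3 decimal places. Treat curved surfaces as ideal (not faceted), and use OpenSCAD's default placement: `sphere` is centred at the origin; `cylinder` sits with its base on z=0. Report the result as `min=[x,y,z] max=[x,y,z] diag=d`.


A = translate([12.8, 3.6, -13.3]) cylinder(h=4.2, r=2.9) → bbox [9.9,0.7,-13.3] .. [15.7,6.5,-9.1]
B = sphere(r=4.8) → bbox [-4.8,-4.8,-4.8] .. [4.8,4.8,4.8]
lo = A.lo+B.lo = [9.9-4.8, 0.7-4.8, -13.3-4.8] = [5.100,-4.100,-18.100]
hi = A.hi+B.hi = [15.7+4.8, 6.5+4.8, -9.1+4.8] = [20.500,11.300,-4.300]
diag = √(15.4²+15.4²+13.8²) = √664.76 = 25.783

min=[5.100,-4.100,-18.100] max=[20.500,11.300,-4.300] diag=25.783


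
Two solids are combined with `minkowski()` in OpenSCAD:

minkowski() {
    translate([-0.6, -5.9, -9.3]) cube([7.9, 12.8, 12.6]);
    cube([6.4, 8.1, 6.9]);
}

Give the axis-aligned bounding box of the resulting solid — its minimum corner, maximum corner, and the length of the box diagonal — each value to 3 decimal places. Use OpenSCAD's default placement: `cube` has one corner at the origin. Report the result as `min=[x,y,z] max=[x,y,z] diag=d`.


min=[-0.600,-5.900,-9.300] max=[13.700,15.000,10.200] diag=31.962

A = translate([-0.6, -5.9, -9.3]) cube([7.9, 12.8, 12.6]) → bbox [-0.6,-5.9,-9.3] .. [7.3,6.9,3.3]
B = cube([6.4, 8.1, 6.9]) → bbox [0,0,0] .. [6.4,8.1,6.9]
lo = A.lo+B.lo = [-0.6+0, -5.9+0, -9.3+0] = [-0.600,-5.900,-9.300]
hi = A.hi+B.hi = [7.3+6.4, 6.9+8.1, 3.3+6.9] = [13.700,15.000,10.200]
diag = √(14.3²+20.9²+19.5²) = √1021.55 = 31.962


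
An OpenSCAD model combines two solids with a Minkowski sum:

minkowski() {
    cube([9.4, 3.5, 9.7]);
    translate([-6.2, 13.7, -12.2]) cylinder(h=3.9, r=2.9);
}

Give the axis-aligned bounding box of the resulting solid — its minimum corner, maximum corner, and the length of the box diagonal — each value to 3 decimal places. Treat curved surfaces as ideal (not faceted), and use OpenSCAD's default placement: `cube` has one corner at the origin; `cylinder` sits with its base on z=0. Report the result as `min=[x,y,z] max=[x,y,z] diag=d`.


A = translate([-6.2, 13.7, -12.2]) cylinder(h=3.9, r=2.9) → bbox [-9.1,10.8,-12.2] .. [-3.3,16.6,-8.3]
B = cube([9.4, 3.5, 9.7]) → bbox [0,0,0] .. [9.4,3.5,9.7]
lo = A.lo+B.lo = [-9.1+0, 10.8+0, -12.2+0] = [-9.100,10.800,-12.200]
hi = A.hi+B.hi = [-3.3+9.4, 16.6+3.5, -8.3+9.7] = [6.100,20.100,1.400]
diag = √(15.2²+9.3²+13.6²) = √502.49 = 22.416

min=[-9.100,10.800,-12.200] max=[6.100,20.100,1.400] diag=22.416


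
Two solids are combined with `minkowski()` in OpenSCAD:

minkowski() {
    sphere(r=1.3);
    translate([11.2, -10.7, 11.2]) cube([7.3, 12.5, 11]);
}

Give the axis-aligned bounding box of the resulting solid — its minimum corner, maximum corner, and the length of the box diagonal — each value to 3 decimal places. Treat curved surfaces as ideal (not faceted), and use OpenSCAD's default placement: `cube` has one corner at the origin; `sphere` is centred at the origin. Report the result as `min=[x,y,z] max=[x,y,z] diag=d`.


min=[9.900,-12.000,9.900] max=[19.800,3.100,23.500] diag=22.605

A = translate([11.2, -10.7, 11.2]) cube([7.3, 12.5, 11]) → bbox [11.2,-10.7,11.2] .. [18.5,1.8,22.2]
B = sphere(r=1.3) → bbox [-1.3,-1.3,-1.3] .. [1.3,1.3,1.3]
lo = A.lo+B.lo = [11.2-1.3, -10.7-1.3, 11.2-1.3] = [9.900,-12.000,9.900]
hi = A.hi+B.hi = [18.5+1.3, 1.8+1.3, 22.2+1.3] = [19.800,3.100,23.500]
diag = √(9.9²+15.1²+13.6²) = √510.98 = 22.605


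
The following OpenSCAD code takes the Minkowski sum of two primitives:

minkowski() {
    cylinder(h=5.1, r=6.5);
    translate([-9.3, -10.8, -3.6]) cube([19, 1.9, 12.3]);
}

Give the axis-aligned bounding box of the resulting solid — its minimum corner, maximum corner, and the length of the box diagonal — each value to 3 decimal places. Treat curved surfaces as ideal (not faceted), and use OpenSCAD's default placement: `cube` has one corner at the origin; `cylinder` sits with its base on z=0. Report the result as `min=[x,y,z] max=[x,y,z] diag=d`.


min=[-15.800,-17.300,-3.600] max=[16.200,-2.400,13.800] diag=39.354

A = translate([-9.3, -10.8, -3.6]) cube([19, 1.9, 12.3]) → bbox [-9.3,-10.8,-3.6] .. [9.7,-8.9,8.7]
B = cylinder(h=5.1, r=6.5) → bbox [-6.5,-6.5,0] .. [6.5,6.5,5.1]
lo = A.lo+B.lo = [-9.3-6.5, -10.8-6.5, -3.6+0] = [-15.800,-17.300,-3.600]
hi = A.hi+B.hi = [9.7+6.5, -8.9+6.5, 8.7+5.1] = [16.200,-2.400,13.800]
diag = √(32²+14.9²+17.4²) = √1548.77 = 39.354


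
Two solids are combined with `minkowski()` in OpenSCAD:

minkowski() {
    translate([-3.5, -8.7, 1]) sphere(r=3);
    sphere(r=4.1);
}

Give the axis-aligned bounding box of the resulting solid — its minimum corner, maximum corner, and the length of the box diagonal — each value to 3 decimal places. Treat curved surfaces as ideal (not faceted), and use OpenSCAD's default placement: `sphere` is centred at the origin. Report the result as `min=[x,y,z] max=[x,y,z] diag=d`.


A = translate([-3.5, -8.7, 1]) sphere(r=3) → bbox [-6.5,-11.7,-2] .. [-0.5,-5.7,4]
B = sphere(r=4.1) → bbox [-4.1,-4.1,-4.1] .. [4.1,4.1,4.1]
lo = A.lo+B.lo = [-6.5-4.1, -11.7-4.1, -2-4.1] = [-10.600,-15.800,-6.100]
hi = A.hi+B.hi = [-0.5+4.1, -5.7+4.1, 4+4.1] = [3.600,-1.600,8.100]
diag = √(14.2²+14.2²+14.2²) = √604.92 = 24.595

min=[-10.600,-15.800,-6.100] max=[3.600,-1.600,8.100] diag=24.595


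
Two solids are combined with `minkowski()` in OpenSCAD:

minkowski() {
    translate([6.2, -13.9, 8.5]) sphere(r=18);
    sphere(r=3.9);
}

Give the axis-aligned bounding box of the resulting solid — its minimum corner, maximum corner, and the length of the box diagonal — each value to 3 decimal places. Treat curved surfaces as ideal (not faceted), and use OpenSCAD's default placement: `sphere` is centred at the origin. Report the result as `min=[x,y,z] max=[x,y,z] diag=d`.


A = translate([6.2, -13.9, 8.5]) sphere(r=18) → bbox [-11.8,-31.9,-9.5] .. [24.2,4.1,26.5]
B = sphere(r=3.9) → bbox [-3.9,-3.9,-3.9] .. [3.9,3.9,3.9]
lo = A.lo+B.lo = [-11.8-3.9, -31.9-3.9, -9.5-3.9] = [-15.700,-35.800,-13.400]
hi = A.hi+B.hi = [24.2+3.9, 4.1+3.9, 26.5+3.9] = [28.100,8.000,30.400]
diag = √(43.8²+43.8²+43.8²) = √5755.32 = 75.864

min=[-15.700,-35.800,-13.400] max=[28.100,8.000,30.400] diag=75.864


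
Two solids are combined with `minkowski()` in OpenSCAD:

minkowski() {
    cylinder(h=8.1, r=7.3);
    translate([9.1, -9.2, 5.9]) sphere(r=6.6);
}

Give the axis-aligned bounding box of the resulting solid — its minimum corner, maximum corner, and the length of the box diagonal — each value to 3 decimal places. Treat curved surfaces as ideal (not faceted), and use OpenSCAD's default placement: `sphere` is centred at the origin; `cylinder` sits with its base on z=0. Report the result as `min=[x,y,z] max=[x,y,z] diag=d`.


A = translate([9.1, -9.2, 5.9]) sphere(r=6.6) → bbox [2.5,-15.8,-0.7] .. [15.7,-2.6,12.5]
B = cylinder(h=8.1, r=7.3) → bbox [-7.3,-7.3,0] .. [7.3,7.3,8.1]
lo = A.lo+B.lo = [2.5-7.3, -15.8-7.3, -0.7+0] = [-4.800,-23.100,-0.700]
hi = A.hi+B.hi = [15.7+7.3, -2.6+7.3, 12.5+8.1] = [23.000,4.700,20.600]
diag = √(27.8²+27.8²+21.3²) = √1999.37 = 44.714

min=[-4.800,-23.100,-0.700] max=[23.000,4.700,20.600] diag=44.714


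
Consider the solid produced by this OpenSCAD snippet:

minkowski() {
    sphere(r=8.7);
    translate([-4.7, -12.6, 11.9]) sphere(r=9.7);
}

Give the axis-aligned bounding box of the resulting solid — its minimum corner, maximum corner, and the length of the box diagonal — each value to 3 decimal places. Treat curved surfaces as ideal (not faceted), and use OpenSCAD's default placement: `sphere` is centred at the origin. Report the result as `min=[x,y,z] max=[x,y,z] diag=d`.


A = translate([-4.7, -12.6, 11.9]) sphere(r=9.7) → bbox [-14.4,-22.3,2.2] .. [5,-2.9,21.6]
B = sphere(r=8.7) → bbox [-8.7,-8.7,-8.7] .. [8.7,8.7,8.7]
lo = A.lo+B.lo = [-14.4-8.7, -22.3-8.7, 2.2-8.7] = [-23.100,-31.000,-6.500]
hi = A.hi+B.hi = [5+8.7, -2.9+8.7, 21.6+8.7] = [13.700,5.800,30.300]
diag = √(36.8²+36.8²+36.8²) = √4062.72 = 63.739

min=[-23.100,-31.000,-6.500] max=[13.700,5.800,30.300] diag=63.739


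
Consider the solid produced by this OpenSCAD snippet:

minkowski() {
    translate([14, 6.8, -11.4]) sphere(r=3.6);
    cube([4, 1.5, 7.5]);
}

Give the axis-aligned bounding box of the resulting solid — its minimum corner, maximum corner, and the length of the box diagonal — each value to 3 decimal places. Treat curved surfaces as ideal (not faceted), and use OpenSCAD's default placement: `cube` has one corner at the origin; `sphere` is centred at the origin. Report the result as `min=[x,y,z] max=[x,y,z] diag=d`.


A = translate([14, 6.8, -11.4]) sphere(r=3.6) → bbox [10.4,3.2,-15] .. [17.6,10.4,-7.8]
B = cube([4, 1.5, 7.5]) → bbox [0,0,0] .. [4,1.5,7.5]
lo = A.lo+B.lo = [10.4+0, 3.2+0, -15+0] = [10.400,3.200,-15.000]
hi = A.hi+B.hi = [17.6+4, 10.4+1.5, -7.8+7.5] = [21.600,11.900,-0.300]
diag = √(11.2²+8.7²+14.7²) = √417.22 = 20.426

min=[10.400,3.200,-15.000] max=[21.600,11.900,-0.300] diag=20.426


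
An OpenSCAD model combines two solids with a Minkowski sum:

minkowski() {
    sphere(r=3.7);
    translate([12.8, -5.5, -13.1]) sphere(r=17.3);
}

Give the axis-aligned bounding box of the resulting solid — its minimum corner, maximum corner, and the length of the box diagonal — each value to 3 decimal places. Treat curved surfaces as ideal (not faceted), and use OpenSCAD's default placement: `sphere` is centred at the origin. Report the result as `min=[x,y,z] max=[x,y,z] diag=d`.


min=[-8.200,-26.500,-34.100] max=[33.800,15.500,7.900] diag=72.746

A = translate([12.8, -5.5, -13.1]) sphere(r=17.3) → bbox [-4.5,-22.8,-30.4] .. [30.1,11.8,4.2]
B = sphere(r=3.7) → bbox [-3.7,-3.7,-3.7] .. [3.7,3.7,3.7]
lo = A.lo+B.lo = [-4.5-3.7, -22.8-3.7, -30.4-3.7] = [-8.200,-26.500,-34.100]
hi = A.hi+B.hi = [30.1+3.7, 11.8+3.7, 4.2+3.7] = [33.800,15.500,7.900]
diag = √(42²+42²+42²) = √5292 = 72.746


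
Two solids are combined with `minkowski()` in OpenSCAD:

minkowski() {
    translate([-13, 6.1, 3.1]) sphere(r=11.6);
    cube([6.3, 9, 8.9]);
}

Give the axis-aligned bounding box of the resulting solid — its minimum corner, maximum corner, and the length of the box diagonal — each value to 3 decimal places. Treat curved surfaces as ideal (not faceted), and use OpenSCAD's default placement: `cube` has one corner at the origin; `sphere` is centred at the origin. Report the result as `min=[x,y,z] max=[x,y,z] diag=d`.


min=[-24.600,-5.500,-8.500] max=[4.900,26.700,23.600] diag=54.199

A = translate([-13, 6.1, 3.1]) sphere(r=11.6) → bbox [-24.6,-5.5,-8.5] .. [-1.4,17.7,14.7]
B = cube([6.3, 9, 8.9]) → bbox [0,0,0] .. [6.3,9,8.9]
lo = A.lo+B.lo = [-24.6+0, -5.5+0, -8.5+0] = [-24.600,-5.500,-8.500]
hi = A.hi+B.hi = [-1.4+6.3, 17.7+9, 14.7+8.9] = [4.900,26.700,23.600]
diag = √(29.5²+32.2²+32.1²) = √2937.5 = 54.199


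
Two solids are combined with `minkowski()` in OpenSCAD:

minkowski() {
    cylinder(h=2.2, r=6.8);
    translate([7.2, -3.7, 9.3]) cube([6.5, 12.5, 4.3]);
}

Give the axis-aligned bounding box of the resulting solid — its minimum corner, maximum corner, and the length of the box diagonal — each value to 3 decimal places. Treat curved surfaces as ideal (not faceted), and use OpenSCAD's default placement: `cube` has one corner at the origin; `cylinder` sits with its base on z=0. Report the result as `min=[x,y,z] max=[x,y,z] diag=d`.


min=[0.400,-10.500,9.300] max=[20.500,15.600,15.800] diag=33.578

A = translate([7.2, -3.7, 9.3]) cube([6.5, 12.5, 4.3]) → bbox [7.2,-3.7,9.3] .. [13.7,8.8,13.6]
B = cylinder(h=2.2, r=6.8) → bbox [-6.8,-6.8,0] .. [6.8,6.8,2.2]
lo = A.lo+B.lo = [7.2-6.8, -3.7-6.8, 9.3+0] = [0.400,-10.500,9.300]
hi = A.hi+B.hi = [13.7+6.8, 8.8+6.8, 13.6+2.2] = [20.500,15.600,15.800]
diag = √(20.1²+26.1²+6.5²) = √1127.47 = 33.578


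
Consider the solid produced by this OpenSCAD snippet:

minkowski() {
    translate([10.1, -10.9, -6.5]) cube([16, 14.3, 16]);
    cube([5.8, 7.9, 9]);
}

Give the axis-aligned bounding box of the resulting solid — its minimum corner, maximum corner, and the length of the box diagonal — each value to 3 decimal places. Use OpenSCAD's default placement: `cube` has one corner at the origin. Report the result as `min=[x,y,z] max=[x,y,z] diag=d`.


min=[10.100,-10.900,-6.500] max=[31.900,11.300,18.500] diag=39.913

A = translate([10.1, -10.9, -6.5]) cube([16, 14.3, 16]) → bbox [10.1,-10.9,-6.5] .. [26.1,3.4,9.5]
B = cube([5.8, 7.9, 9]) → bbox [0,0,0] .. [5.8,7.9,9]
lo = A.lo+B.lo = [10.1+0, -10.9+0, -6.5+0] = [10.100,-10.900,-6.500]
hi = A.hi+B.hi = [26.1+5.8, 3.4+7.9, 9.5+9] = [31.900,11.300,18.500]
diag = √(21.8²+22.2²+25²) = √1593.08 = 39.913


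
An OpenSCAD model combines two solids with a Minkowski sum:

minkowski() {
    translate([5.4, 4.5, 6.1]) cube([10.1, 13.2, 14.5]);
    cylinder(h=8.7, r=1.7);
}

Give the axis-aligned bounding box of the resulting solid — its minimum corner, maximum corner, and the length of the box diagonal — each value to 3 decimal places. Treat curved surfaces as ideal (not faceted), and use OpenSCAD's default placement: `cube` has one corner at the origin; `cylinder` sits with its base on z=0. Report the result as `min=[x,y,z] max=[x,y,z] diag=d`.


A = translate([5.4, 4.5, 6.1]) cube([10.1, 13.2, 14.5]) → bbox [5.4,4.5,6.1] .. [15.5,17.7,20.6]
B = cylinder(h=8.7, r=1.7) → bbox [-1.7,-1.7,0] .. [1.7,1.7,8.7]
lo = A.lo+B.lo = [5.4-1.7, 4.5-1.7, 6.1+0] = [3.700,2.800,6.100]
hi = A.hi+B.hi = [15.5+1.7, 17.7+1.7, 20.6+8.7] = [17.200,19.400,29.300]
diag = √(13.5²+16.6²+23.2²) = √996.05 = 31.560

min=[3.700,2.800,6.100] max=[17.200,19.400,29.300] diag=31.560


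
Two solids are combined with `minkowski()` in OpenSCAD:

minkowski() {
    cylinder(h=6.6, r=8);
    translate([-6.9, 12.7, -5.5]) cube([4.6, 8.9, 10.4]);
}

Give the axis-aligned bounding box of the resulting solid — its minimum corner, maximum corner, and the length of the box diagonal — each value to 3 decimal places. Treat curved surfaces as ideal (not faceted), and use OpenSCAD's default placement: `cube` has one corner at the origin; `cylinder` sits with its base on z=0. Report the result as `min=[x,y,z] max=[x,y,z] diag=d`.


min=[-14.900,4.700,-5.500] max=[5.700,29.600,11.500] diag=36.515

A = translate([-6.9, 12.7, -5.5]) cube([4.6, 8.9, 10.4]) → bbox [-6.9,12.7,-5.5] .. [-2.3,21.6,4.9]
B = cylinder(h=6.6, r=8) → bbox [-8,-8,0] .. [8,8,6.6]
lo = A.lo+B.lo = [-6.9-8, 12.7-8, -5.5+0] = [-14.900,4.700,-5.500]
hi = A.hi+B.hi = [-2.3+8, 21.6+8, 4.9+6.6] = [5.700,29.600,11.500]
diag = √(20.6²+24.9²+17²) = √1333.37 = 36.515


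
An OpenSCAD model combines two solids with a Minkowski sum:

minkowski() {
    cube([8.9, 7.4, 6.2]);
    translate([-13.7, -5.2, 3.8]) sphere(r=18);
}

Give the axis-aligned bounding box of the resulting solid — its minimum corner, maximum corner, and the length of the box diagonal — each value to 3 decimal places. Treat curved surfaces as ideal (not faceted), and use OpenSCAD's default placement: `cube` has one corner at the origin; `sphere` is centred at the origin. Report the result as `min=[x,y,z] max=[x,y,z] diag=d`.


A = translate([-13.7, -5.2, 3.8]) sphere(r=18) → bbox [-31.7,-23.2,-14.2] .. [4.3,12.8,21.8]
B = cube([8.9, 7.4, 6.2]) → bbox [0,0,0] .. [8.9,7.4,6.2]
lo = A.lo+B.lo = [-31.7+0, -23.2+0, -14.2+0] = [-31.700,-23.200,-14.200]
hi = A.hi+B.hi = [4.3+8.9, 12.8+7.4, 21.8+6.2] = [13.200,20.200,28.000]
diag = √(44.9²+43.4²+42.2²) = √5680.41 = 75.368

min=[-31.700,-23.200,-14.200] max=[13.200,20.200,28.000] diag=75.368


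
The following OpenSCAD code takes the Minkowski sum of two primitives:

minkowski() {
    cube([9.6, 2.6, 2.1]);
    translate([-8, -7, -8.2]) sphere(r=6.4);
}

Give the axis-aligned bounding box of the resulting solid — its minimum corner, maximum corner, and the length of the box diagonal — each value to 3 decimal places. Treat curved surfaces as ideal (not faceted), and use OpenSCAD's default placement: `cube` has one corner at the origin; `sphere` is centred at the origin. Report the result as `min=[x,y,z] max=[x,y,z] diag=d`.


A = translate([-8, -7, -8.2]) sphere(r=6.4) → bbox [-14.4,-13.4,-14.6] .. [-1.6,-0.6,-1.8]
B = cube([9.6, 2.6, 2.1]) → bbox [0,0,0] .. [9.6,2.6,2.1]
lo = A.lo+B.lo = [-14.4+0, -13.4+0, -14.6+0] = [-14.400,-13.400,-14.600]
hi = A.hi+B.hi = [-1.6+9.6, -0.6+2.6, -1.8+2.1] = [8.000,2.000,0.300]
diag = √(22.4²+15.4²+14.9²) = √960.93 = 30.999

min=[-14.400,-13.400,-14.600] max=[8.000,2.000,0.300] diag=30.999


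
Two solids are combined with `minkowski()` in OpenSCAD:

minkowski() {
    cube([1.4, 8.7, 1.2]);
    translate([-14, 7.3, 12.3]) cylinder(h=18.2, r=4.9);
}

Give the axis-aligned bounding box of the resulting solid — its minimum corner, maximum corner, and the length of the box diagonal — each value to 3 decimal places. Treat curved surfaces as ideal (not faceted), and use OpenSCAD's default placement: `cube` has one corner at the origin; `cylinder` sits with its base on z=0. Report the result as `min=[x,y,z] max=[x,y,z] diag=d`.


min=[-18.900,2.400,12.300] max=[-7.700,20.900,31.700] diag=29.053

A = translate([-14, 7.3, 12.3]) cylinder(h=18.2, r=4.9) → bbox [-18.9,2.4,12.3] .. [-9.1,12.2,30.5]
B = cube([1.4, 8.7, 1.2]) → bbox [0,0,0] .. [1.4,8.7,1.2]
lo = A.lo+B.lo = [-18.9+0, 2.4+0, 12.3+0] = [-18.900,2.400,12.300]
hi = A.hi+B.hi = [-9.1+1.4, 12.2+8.7, 30.5+1.2] = [-7.700,20.900,31.700]
diag = √(11.2²+18.5²+19.4²) = √844.05 = 29.053


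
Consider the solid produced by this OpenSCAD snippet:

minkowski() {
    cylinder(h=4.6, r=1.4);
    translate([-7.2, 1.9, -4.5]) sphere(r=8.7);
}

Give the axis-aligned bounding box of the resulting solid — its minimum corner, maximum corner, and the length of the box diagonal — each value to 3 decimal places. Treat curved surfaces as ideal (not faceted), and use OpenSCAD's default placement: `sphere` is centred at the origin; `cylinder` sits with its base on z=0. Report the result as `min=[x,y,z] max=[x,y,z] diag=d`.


min=[-17.300,-8.200,-13.200] max=[2.900,12.000,8.800] diag=36.057

A = translate([-7.2, 1.9, -4.5]) sphere(r=8.7) → bbox [-15.9,-6.8,-13.2] .. [1.5,10.6,4.2]
B = cylinder(h=4.6, r=1.4) → bbox [-1.4,-1.4,0] .. [1.4,1.4,4.6]
lo = A.lo+B.lo = [-15.9-1.4, -6.8-1.4, -13.2+0] = [-17.300,-8.200,-13.200]
hi = A.hi+B.hi = [1.5+1.4, 10.6+1.4, 4.2+4.6] = [2.900,12.000,8.800]
diag = √(20.2²+20.2²+22²) = √1300.08 = 36.057


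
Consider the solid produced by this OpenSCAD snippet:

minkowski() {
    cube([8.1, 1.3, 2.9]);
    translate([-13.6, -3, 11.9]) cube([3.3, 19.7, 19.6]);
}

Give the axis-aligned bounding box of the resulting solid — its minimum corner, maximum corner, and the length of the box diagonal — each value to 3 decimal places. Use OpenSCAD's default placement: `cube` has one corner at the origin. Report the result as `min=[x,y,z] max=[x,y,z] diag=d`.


A = translate([-13.6, -3, 11.9]) cube([3.3, 19.7, 19.6]) → bbox [-13.6,-3,11.9] .. [-10.3,16.7,31.5]
B = cube([8.1, 1.3, 2.9]) → bbox [0,0,0] .. [8.1,1.3,2.9]
lo = A.lo+B.lo = [-13.6+0, -3+0, 11.9+0] = [-13.600,-3.000,11.900]
hi = A.hi+B.hi = [-10.3+8.1, 16.7+1.3, 31.5+2.9] = [-2.200,18.000,34.400]
diag = √(11.4²+21²+22.5²) = √1077.21 = 32.821

min=[-13.600,-3.000,11.900] max=[-2.200,18.000,34.400] diag=32.821


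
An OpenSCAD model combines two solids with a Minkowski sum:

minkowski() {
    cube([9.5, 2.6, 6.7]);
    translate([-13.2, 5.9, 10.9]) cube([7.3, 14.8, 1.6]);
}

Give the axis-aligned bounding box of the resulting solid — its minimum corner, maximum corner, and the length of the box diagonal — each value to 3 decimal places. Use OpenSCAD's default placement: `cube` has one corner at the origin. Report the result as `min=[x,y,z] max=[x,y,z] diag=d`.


min=[-13.200,5.900,10.900] max=[3.600,23.300,19.200] diag=25.571

A = translate([-13.2, 5.9, 10.9]) cube([7.3, 14.8, 1.6]) → bbox [-13.2,5.9,10.9] .. [-5.9,20.7,12.5]
B = cube([9.5, 2.6, 6.7]) → bbox [0,0,0] .. [9.5,2.6,6.7]
lo = A.lo+B.lo = [-13.2+0, 5.9+0, 10.9+0] = [-13.200,5.900,10.900]
hi = A.hi+B.hi = [-5.9+9.5, 20.7+2.6, 12.5+6.7] = [3.600,23.300,19.200]
diag = √(16.8²+17.4²+8.3²) = √653.89 = 25.571


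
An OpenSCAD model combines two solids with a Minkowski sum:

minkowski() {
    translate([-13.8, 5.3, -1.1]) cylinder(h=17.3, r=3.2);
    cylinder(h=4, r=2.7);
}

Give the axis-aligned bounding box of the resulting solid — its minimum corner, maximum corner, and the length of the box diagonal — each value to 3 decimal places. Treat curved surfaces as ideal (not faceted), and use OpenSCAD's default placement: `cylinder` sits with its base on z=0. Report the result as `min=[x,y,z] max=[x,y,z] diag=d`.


min=[-19.700,-0.600,-1.100] max=[-7.900,11.200,20.200] diag=27.059

A = translate([-13.8, 5.3, -1.1]) cylinder(h=17.3, r=3.2) → bbox [-17,2.1,-1.1] .. [-10.6,8.5,16.2]
B = cylinder(h=4, r=2.7) → bbox [-2.7,-2.7,0] .. [2.7,2.7,4]
lo = A.lo+B.lo = [-17-2.7, 2.1-2.7, -1.1+0] = [-19.700,-0.600,-1.100]
hi = A.hi+B.hi = [-10.6+2.7, 8.5+2.7, 16.2+4] = [-7.900,11.200,20.200]
diag = √(11.8²+11.8²+21.3²) = √732.17 = 27.059


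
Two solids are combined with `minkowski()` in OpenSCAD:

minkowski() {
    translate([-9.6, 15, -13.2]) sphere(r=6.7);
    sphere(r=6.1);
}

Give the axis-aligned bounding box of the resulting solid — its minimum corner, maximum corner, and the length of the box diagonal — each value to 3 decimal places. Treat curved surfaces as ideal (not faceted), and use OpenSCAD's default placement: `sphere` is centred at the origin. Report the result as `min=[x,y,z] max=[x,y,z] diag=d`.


A = translate([-9.6, 15, -13.2]) sphere(r=6.7) → bbox [-16.3,8.3,-19.9] .. [-2.9,21.7,-6.5]
B = sphere(r=6.1) → bbox [-6.1,-6.1,-6.1] .. [6.1,6.1,6.1]
lo = A.lo+B.lo = [-16.3-6.1, 8.3-6.1, -19.9-6.1] = [-22.400,2.200,-26.000]
hi = A.hi+B.hi = [-2.9+6.1, 21.7+6.1, -6.5+6.1] = [3.200,27.800,-0.400]
diag = √(25.6²+25.6²+25.6²) = √1966.08 = 44.341

min=[-22.400,2.200,-26.000] max=[3.200,27.800,-0.400] diag=44.341


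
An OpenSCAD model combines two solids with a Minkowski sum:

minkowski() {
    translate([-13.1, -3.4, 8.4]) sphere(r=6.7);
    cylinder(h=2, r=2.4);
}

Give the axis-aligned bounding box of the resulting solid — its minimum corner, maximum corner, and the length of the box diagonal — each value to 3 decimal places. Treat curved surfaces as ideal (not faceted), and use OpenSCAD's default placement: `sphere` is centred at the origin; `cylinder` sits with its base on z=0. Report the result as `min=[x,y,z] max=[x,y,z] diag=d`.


min=[-22.200,-12.500,1.700] max=[-4.000,5.700,17.100] diag=29.994

A = translate([-13.1, -3.4, 8.4]) sphere(r=6.7) → bbox [-19.8,-10.1,1.7] .. [-6.4,3.3,15.1]
B = cylinder(h=2, r=2.4) → bbox [-2.4,-2.4,0] .. [2.4,2.4,2]
lo = A.lo+B.lo = [-19.8-2.4, -10.1-2.4, 1.7+0] = [-22.200,-12.500,1.700]
hi = A.hi+B.hi = [-6.4+2.4, 3.3+2.4, 15.1+2] = [-4.000,5.700,17.100]
diag = √(18.2²+18.2²+15.4²) = √899.64 = 29.994


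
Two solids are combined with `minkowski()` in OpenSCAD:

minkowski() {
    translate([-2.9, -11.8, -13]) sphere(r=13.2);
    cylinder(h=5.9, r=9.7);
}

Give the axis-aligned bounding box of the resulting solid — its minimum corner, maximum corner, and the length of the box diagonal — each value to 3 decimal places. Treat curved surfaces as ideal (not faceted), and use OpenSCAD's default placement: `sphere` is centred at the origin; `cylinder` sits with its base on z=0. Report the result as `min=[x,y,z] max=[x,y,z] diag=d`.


min=[-25.800,-34.700,-26.200] max=[20.000,11.100,6.100] diag=72.378

A = translate([-2.9, -11.8, -13]) sphere(r=13.2) → bbox [-16.1,-25,-26.2] .. [10.3,1.4,0.2]
B = cylinder(h=5.9, r=9.7) → bbox [-9.7,-9.7,0] .. [9.7,9.7,5.9]
lo = A.lo+B.lo = [-16.1-9.7, -25-9.7, -26.2+0] = [-25.800,-34.700,-26.200]
hi = A.hi+B.hi = [10.3+9.7, 1.4+9.7, 0.2+5.9] = [20.000,11.100,6.100]
diag = √(45.8²+45.8²+32.3²) = √5238.57 = 72.378
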